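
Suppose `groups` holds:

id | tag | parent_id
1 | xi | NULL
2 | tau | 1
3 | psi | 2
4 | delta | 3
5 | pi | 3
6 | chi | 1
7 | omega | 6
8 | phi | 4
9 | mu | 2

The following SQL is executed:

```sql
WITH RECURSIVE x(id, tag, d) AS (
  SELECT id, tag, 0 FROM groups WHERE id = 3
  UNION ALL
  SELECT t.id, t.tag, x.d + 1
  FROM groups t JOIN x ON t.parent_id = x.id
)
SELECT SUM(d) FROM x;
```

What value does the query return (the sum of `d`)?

4

Base: id=3 (psi) at d 0.
Iteration 1: rows with parent_id in {3} -> delta (id 4, d 1), pi (id 5, d 1).
Iteration 2: rows with parent_id in {4,5} -> phi (id 8, d 2).
Iteration 3: no rows with parent_id in {8}; recursion stops.
SUM(d) = 0 + 1 + 1 + 2 = 4.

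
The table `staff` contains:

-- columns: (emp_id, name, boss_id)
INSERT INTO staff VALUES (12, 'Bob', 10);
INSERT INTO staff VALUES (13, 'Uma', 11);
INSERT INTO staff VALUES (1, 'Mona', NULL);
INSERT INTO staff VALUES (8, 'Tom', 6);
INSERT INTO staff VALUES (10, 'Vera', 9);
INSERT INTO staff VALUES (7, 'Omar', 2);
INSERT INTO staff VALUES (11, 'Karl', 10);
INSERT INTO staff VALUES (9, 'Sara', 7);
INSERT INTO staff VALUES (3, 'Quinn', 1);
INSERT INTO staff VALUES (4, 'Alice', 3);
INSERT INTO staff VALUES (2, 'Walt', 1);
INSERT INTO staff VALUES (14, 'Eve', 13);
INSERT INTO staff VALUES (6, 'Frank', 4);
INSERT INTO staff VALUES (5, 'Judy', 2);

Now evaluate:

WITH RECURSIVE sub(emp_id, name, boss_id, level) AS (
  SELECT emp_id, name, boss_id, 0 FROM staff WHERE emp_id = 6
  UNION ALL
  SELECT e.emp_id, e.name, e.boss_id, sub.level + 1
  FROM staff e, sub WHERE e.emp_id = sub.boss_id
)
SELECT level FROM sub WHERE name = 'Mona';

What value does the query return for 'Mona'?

3

Base: emp_id=6 (Frank), boss_id=4, level 0.
Iteration 1: join on emp_id=4 -> Alice (id 4, boss_id=3, level 1).
Iteration 2: join on emp_id=3 -> Quinn (id 3, boss_id=1, level 2).
Iteration 3: join on emp_id=1 -> Mona (id 1, boss_id=NULL, level 3).
Iteration 4: boss_id is NULL; no match; recursion stops.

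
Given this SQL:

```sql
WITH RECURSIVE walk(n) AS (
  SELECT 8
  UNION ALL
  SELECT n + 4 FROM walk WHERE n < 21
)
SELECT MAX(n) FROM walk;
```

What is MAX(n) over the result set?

24

Base: n=8.
Iteration 1: 8 < 21 holds -> n = 8 + 4 = 12.
Iteration 2: 12 < 21 holds -> n = 12 + 4 = 16.
Iteration 3: 16 < 21 holds -> n = 16 + 4 = 20.
Iteration 4: 20 < 21 holds -> n = 20 + 4 = 24.
Iteration 5: 24 < 21 fails; recursion stops.
n values: 8, 12, 16, 20, 24; the maximum is 24.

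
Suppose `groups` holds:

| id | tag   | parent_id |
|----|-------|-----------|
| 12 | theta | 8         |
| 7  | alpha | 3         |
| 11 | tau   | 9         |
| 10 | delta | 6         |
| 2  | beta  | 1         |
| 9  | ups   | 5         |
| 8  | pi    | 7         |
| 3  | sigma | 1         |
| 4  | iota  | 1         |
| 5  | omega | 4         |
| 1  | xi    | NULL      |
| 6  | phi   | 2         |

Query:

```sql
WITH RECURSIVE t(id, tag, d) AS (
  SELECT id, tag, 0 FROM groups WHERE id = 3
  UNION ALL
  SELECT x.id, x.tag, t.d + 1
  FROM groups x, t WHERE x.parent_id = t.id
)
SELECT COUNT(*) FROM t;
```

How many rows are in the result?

4

Base: id=3 (sigma) at d 0.
Iteration 1: rows with parent_id in {3} -> alpha (id 7, d 1).
Iteration 2: rows with parent_id in {7} -> pi (id 8, d 2).
Iteration 3: rows with parent_id in {8} -> theta (id 12, d 3).
Iteration 4: no rows with parent_id in {12}; recursion stops.
Total rows emitted: 4.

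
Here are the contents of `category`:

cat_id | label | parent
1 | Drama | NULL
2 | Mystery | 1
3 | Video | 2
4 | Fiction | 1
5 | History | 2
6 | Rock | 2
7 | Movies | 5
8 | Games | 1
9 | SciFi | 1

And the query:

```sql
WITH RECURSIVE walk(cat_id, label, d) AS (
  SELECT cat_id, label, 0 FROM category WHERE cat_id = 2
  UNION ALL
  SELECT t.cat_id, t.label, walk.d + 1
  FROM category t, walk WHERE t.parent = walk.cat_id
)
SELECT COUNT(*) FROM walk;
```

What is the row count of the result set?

5

Base: cat_id=2 (Mystery) at d 0.
Iteration 1: rows with parent in {2} -> Video (id 3, d 1), History (id 5, d 1), Rock (id 6, d 1).
Iteration 2: rows with parent in {3,5,6} -> Movies (id 7, d 2).
Iteration 3: no rows with parent in {7}; recursion stops.
Total rows emitted: 5.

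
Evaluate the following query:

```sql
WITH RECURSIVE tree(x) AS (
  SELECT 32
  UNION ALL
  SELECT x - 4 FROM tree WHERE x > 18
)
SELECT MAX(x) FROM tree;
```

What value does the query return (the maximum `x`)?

32

Base: x=32.
Iteration 1: 32 > 18 holds -> x = 32 - 4 = 28.
Iteration 2: 28 > 18 holds -> x = 28 - 4 = 24.
Iteration 3: 24 > 18 holds -> x = 24 - 4 = 20.
Iteration 4: 20 > 18 holds -> x = 20 - 4 = 16.
Iteration 5: 16 > 18 fails; recursion stops.
x values: 32, 28, 24, 20, 16; the maximum is 32.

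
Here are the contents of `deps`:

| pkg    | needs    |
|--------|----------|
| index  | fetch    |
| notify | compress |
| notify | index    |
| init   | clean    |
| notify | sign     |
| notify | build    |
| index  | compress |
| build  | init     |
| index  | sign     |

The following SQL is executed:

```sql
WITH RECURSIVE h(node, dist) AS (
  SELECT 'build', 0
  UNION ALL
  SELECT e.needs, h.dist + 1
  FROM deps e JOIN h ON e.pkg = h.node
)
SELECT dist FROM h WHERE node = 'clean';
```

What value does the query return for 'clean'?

2

Base: (build, dist=0).
Iteration 1: edges from {build} -> (init, dist=1).
Iteration 2: edges from {init} -> (clean, dist=2).
Iteration 3: no outgoing edges from {clean}; recursion stops.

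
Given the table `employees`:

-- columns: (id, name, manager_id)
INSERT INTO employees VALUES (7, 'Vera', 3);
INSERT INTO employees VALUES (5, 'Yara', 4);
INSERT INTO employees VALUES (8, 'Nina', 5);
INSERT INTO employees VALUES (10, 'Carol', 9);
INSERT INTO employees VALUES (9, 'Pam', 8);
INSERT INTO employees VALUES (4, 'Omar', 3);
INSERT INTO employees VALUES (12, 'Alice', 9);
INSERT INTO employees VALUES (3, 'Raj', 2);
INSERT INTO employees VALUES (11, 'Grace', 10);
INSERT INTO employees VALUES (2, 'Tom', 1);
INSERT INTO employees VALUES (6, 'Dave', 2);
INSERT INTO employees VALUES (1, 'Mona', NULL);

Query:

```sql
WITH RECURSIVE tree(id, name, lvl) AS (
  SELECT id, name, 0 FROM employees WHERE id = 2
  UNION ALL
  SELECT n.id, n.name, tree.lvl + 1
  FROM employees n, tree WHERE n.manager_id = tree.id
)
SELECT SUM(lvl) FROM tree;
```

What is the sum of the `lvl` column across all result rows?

37

Base: id=2 (Tom) at lvl 0.
Iteration 1: rows with manager_id in {2} -> Raj (id 3, lvl 1), Dave (id 6, lvl 1).
Iteration 2: rows with manager_id in {3,6} -> Omar (id 4, lvl 2), Vera (id 7, lvl 2).
Iteration 3: rows with manager_id in {4,7} -> Yara (id 5, lvl 3).
Iteration 4: rows with manager_id in {5} -> Nina (id 8, lvl 4).
Iteration 5: rows with manager_id in {8} -> Pam (id 9, lvl 5).
Iteration 6: rows with manager_id in {9} -> Carol (id 10, lvl 6), Alice (id 12, lvl 6).
Iteration 7: rows with manager_id in {10,12} -> Grace (id 11, lvl 7).
Iteration 8: no rows with manager_id in {11}; recursion stops.
SUM(lvl) = 0 + 1 + 1 + 2 + 2 + 3 + 4 + 5 + 6 + 6 + 7 = 37.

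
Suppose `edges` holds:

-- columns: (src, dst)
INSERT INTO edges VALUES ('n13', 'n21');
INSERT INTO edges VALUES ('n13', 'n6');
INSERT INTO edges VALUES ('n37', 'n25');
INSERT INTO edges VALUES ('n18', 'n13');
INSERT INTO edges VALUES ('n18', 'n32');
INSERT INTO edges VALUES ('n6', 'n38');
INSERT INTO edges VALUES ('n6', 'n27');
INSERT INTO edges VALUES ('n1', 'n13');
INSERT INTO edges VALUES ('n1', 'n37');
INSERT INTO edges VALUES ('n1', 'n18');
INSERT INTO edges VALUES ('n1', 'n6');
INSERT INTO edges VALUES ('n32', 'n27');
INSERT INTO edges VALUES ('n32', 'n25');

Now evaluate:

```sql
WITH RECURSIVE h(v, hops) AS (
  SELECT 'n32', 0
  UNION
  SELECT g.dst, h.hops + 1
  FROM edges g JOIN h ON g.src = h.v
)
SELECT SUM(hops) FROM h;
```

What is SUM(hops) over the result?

2

Base: (n32, hops=0).
Iteration 1: edges from {n32} -> (n25, hops=1), (n27, hops=1).
Iteration 2: no outgoing edges from {n25,n27}; recursion stops.
SUM(hops) = 0 + 1 + 1 = 2.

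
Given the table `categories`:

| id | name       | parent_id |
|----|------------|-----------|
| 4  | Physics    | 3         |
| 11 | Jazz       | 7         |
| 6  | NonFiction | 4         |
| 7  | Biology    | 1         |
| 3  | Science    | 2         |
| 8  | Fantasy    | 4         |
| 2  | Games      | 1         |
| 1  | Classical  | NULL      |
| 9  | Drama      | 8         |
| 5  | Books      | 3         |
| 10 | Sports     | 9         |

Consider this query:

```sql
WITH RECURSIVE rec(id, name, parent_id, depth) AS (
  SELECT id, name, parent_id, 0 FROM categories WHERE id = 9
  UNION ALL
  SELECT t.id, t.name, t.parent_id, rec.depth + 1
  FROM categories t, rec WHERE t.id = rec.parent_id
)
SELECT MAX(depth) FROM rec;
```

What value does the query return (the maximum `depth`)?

Base: id=9 (Drama), parent_id=8, depth 0.
Iteration 1: join on id=8 -> Fantasy (id 8, parent_id=4, depth 1).
Iteration 2: join on id=4 -> Physics (id 4, parent_id=3, depth 2).
Iteration 3: join on id=3 -> Science (id 3, parent_id=2, depth 3).
Iteration 4: join on id=2 -> Games (id 2, parent_id=1, depth 4).
Iteration 5: join on id=1 -> Classical (id 1, parent_id=NULL, depth 5).
Iteration 6: parent_id is NULL; no match; recursion stops.
depth values: 0, 1, 2, 3, 4, 5; the maximum is 5.

5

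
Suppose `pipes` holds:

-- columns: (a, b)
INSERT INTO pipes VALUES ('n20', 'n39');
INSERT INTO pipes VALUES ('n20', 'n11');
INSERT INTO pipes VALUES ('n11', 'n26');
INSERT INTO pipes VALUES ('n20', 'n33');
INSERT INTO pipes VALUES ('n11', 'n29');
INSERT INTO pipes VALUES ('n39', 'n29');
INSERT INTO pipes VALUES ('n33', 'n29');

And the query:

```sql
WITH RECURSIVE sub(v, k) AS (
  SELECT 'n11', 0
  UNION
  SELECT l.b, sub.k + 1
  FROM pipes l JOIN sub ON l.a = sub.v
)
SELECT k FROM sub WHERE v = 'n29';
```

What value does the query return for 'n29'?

1

Base: (n11, k=0).
Iteration 1: edges from {n11} -> (n26, k=1), (n29, k=1).
Iteration 2: no outgoing edges from {n26,n29}; recursion stops.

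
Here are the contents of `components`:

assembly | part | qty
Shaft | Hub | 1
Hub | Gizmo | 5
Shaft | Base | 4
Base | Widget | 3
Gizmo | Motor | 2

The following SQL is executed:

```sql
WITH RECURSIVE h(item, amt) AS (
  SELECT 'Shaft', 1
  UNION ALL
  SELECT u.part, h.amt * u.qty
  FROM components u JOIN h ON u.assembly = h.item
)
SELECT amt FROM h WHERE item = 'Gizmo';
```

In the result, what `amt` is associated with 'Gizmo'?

Base: (Shaft, amt=1).
Iteration 1: components of {Shaft} -> Base = 1*4 = 4, Hub = 1*1 = 1.
Iteration 2: components of {Base,Hub} -> Gizmo = 1*5 = 5, Widget = 4*3 = 12.
Iteration 3: components of {Gizmo,Widget} -> Motor = 5*2 = 10.
Iteration 4: no further components; recursion stops.

5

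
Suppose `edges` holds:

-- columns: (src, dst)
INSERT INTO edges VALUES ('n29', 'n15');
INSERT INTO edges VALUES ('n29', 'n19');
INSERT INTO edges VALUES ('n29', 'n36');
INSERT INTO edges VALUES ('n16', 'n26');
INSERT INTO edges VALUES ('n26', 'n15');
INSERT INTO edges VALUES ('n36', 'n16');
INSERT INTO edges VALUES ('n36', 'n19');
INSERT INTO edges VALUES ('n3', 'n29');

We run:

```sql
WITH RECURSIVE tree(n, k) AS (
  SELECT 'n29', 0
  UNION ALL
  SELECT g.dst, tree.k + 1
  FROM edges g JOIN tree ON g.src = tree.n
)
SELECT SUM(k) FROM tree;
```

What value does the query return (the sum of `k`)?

Base: (n29, k=0).
Iteration 1: edges from {n29} -> (n15, k=1), (n19, k=1), (n36, k=1).
Iteration 2: edges from {n15,n19,n36} -> (n16, k=2), (n19, k=2).
Iteration 3: edges from {n16,n19} -> (n26, k=3).
Iteration 4: edges from {n26} -> (n15, k=4).
Iteration 5: no outgoing edges from {n15}; recursion stops.
SUM(k) = 0 + 1 + 1 + 1 + 2 + 2 + 3 + 4 = 14.

14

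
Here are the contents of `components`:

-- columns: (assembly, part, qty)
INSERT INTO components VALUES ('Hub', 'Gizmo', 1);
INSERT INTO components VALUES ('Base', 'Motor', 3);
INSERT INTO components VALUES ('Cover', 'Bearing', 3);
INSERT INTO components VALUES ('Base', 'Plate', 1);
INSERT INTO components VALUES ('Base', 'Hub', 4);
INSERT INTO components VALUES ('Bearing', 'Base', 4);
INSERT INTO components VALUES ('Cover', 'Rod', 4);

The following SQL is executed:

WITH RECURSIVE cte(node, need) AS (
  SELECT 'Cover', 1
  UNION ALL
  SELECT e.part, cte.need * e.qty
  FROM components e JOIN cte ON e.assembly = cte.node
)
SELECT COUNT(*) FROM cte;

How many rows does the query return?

8

Base: (Cover, need=1).
Iteration 1: components of {Cover} -> Bearing = 1*3 = 3, Rod = 1*4 = 4.
Iteration 2: components of {Bearing,Rod} -> Base = 3*4 = 12.
Iteration 3: components of {Base} -> Hub = 12*4 = 48, Motor = 12*3 = 36, Plate = 12*1 = 12.
Iteration 4: components of {Hub,Motor,Plate} -> Gizmo = 48*1 = 48.
Iteration 5: no further components; recursion stops.
Total rows emitted: 8.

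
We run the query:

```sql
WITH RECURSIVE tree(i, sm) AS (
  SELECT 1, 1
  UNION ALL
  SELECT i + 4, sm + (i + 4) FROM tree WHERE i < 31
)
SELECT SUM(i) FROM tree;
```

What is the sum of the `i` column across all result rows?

Base: i=1, sm=1.
Iteration 1: 1 < 31 holds -> i = 1 + 4 = 5, sm = 1 + 5 = 6.
Iteration 2: 5 < 31 holds -> i = 5 + 4 = 9, sm = 6 + 9 = 15.
Iteration 3: 9 < 31 holds -> i = 9 + 4 = 13, sm = 15 + 13 = 28.
Iteration 4: 13 < 31 holds -> i = 13 + 4 = 17, sm = 28 + 17 = 45.
Iteration 5: 17 < 31 holds -> i = 17 + 4 = 21, sm = 45 + 21 = 66.
Iteration 6: 21 < 31 holds -> i = 21 + 4 = 25, sm = 66 + 25 = 91.
Iteration 7: 25 < 31 holds -> i = 25 + 4 = 29, sm = 91 + 29 = 120.
Iteration 8: 29 < 31 holds -> i = 29 + 4 = 33, sm = 120 + 33 = 153.
Iteration 9: 33 < 31 fails; recursion stops.
SUM(i) = 1 + 5 + 9 + 13 + 17 + 21 + 25 + 29 + 33 = 153.

153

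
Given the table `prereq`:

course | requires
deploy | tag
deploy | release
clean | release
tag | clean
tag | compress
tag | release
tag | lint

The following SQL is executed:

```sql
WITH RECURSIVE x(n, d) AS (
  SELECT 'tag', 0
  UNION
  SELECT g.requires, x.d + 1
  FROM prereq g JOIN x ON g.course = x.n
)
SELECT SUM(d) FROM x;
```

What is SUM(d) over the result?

Base: (tag, d=0).
Iteration 1: edges from {tag} -> (clean, d=1), (compress, d=1), (lint, d=1), (release, d=1).
Iteration 2: edges from {clean,compress,lint,release} -> (release, d=2).
Iteration 3: no outgoing edges from {release}; recursion stops.
SUM(d) = 0 + 1 + 1 + 1 + 1 + 2 = 6.

6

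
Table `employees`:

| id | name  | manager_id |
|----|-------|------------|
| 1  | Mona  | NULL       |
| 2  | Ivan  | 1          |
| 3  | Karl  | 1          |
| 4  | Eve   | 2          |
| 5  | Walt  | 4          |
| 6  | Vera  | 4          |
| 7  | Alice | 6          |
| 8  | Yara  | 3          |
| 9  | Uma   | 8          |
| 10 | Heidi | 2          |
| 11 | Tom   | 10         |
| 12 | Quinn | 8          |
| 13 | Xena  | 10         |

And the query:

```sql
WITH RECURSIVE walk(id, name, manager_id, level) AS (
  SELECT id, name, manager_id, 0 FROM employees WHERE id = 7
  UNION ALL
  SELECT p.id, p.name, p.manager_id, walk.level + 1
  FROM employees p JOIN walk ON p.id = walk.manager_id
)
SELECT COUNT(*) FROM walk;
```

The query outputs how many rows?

5

Base: id=7 (Alice), manager_id=6, level 0.
Iteration 1: join on id=6 -> Vera (id 6, manager_id=4, level 1).
Iteration 2: join on id=4 -> Eve (id 4, manager_id=2, level 2).
Iteration 3: join on id=2 -> Ivan (id 2, manager_id=1, level 3).
Iteration 4: join on id=1 -> Mona (id 1, manager_id=NULL, level 4).
Iteration 5: manager_id is NULL; no match; recursion stops.
Total rows emitted: 5.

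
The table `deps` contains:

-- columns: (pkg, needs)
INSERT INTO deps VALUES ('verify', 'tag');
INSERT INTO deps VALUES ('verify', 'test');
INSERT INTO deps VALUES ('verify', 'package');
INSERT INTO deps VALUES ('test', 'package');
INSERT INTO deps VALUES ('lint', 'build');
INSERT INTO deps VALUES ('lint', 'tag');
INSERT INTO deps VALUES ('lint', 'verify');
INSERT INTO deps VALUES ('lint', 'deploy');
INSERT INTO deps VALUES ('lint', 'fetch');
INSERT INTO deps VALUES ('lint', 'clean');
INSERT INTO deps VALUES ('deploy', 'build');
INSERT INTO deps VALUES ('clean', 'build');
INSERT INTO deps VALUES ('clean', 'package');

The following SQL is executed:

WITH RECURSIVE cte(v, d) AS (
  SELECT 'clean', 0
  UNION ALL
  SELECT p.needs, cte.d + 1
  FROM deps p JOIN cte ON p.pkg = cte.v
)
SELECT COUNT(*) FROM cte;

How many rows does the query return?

3

Base: (clean, d=0).
Iteration 1: edges from {clean} -> (build, d=1), (package, d=1).
Iteration 2: no outgoing edges from {build,package}; recursion stops.
Total rows emitted: 3.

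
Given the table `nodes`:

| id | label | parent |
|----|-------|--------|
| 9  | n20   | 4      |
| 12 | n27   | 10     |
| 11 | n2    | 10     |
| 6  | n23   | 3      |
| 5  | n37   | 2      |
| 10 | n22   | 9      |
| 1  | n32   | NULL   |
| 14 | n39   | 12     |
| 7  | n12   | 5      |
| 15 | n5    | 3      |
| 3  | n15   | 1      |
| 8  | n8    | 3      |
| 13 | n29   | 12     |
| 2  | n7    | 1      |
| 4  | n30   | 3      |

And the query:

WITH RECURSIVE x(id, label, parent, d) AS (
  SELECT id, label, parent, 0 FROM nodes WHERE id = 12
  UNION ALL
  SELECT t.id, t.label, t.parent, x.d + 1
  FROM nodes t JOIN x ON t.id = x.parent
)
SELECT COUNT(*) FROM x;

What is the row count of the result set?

6

Base: id=12 (n27), parent=10, d 0.
Iteration 1: join on id=10 -> n22 (id 10, parent=9, d 1).
Iteration 2: join on id=9 -> n20 (id 9, parent=4, d 2).
Iteration 3: join on id=4 -> n30 (id 4, parent=3, d 3).
Iteration 4: join on id=3 -> n15 (id 3, parent=1, d 4).
Iteration 5: join on id=1 -> n32 (id 1, parent=NULL, d 5).
Iteration 6: parent is NULL; no match; recursion stops.
Total rows emitted: 6.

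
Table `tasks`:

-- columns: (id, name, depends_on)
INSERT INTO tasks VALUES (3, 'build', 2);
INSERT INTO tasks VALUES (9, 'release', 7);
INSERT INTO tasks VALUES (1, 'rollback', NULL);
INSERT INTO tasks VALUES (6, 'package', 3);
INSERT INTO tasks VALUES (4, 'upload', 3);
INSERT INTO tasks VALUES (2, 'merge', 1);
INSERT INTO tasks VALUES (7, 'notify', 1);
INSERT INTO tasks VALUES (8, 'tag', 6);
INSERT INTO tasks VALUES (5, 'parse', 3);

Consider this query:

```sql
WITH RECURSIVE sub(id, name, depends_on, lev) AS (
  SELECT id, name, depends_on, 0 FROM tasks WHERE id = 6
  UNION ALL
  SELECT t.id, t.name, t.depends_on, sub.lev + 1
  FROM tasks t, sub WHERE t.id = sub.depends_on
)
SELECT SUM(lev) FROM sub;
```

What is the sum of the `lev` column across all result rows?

6

Base: id=6 (package), depends_on=3, lev 0.
Iteration 1: join on id=3 -> build (id 3, depends_on=2, lev 1).
Iteration 2: join on id=2 -> merge (id 2, depends_on=1, lev 2).
Iteration 3: join on id=1 -> rollback (id 1, depends_on=NULL, lev 3).
Iteration 4: depends_on is NULL; no match; recursion stops.
SUM(lev) = 0 + 1 + 2 + 3 = 6.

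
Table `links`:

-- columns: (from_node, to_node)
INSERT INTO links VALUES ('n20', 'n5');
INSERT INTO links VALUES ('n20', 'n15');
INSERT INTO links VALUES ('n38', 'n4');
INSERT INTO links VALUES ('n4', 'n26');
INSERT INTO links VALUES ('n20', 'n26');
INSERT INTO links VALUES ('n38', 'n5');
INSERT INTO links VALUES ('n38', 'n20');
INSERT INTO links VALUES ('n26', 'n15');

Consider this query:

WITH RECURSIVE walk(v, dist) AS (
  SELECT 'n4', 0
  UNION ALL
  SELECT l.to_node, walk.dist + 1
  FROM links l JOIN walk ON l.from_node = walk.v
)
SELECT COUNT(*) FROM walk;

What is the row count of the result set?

3

Base: (n4, dist=0).
Iteration 1: edges from {n4} -> (n26, dist=1).
Iteration 2: edges from {n26} -> (n15, dist=2).
Iteration 3: no outgoing edges from {n15}; recursion stops.
Total rows emitted: 3.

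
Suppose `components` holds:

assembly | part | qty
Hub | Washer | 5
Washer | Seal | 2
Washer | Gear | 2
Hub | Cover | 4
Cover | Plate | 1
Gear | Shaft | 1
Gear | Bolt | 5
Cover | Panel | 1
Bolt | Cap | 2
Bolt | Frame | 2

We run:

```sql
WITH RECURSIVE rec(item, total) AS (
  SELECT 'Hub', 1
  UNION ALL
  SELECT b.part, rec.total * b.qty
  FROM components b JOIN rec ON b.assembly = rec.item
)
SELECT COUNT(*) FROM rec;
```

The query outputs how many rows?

Base: (Hub, total=1).
Iteration 1: components of {Hub} -> Cover = 1*4 = 4, Washer = 1*5 = 5.
Iteration 2: components of {Cover,Washer} -> Gear = 5*2 = 10, Panel = 4*1 = 4, Plate = 4*1 = 4, Seal = 5*2 = 10.
Iteration 3: components of {Gear,Panel,Plate,Seal} -> Bolt = 10*5 = 50, Shaft = 10*1 = 10.
Iteration 4: components of {Bolt,Shaft} -> Cap = 50*2 = 100, Frame = 50*2 = 100.
Iteration 5: no further components; recursion stops.
Total rows emitted: 11.

11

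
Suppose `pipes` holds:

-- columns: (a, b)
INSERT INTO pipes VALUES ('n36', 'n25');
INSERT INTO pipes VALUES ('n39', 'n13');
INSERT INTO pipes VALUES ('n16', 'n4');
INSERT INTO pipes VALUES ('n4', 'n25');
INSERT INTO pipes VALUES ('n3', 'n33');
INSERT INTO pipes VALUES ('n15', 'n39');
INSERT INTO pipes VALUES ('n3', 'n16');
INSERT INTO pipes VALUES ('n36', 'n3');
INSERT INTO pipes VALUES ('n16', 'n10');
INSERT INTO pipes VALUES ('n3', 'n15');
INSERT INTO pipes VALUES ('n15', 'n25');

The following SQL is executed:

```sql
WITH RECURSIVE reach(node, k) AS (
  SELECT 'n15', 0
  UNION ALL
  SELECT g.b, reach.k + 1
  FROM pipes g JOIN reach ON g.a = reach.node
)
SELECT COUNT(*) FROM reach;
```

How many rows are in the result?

4

Base: (n15, k=0).
Iteration 1: edges from {n15} -> (n25, k=1), (n39, k=1).
Iteration 2: edges from {n25,n39} -> (n13, k=2).
Iteration 3: no outgoing edges from {n13}; recursion stops.
Total rows emitted: 4.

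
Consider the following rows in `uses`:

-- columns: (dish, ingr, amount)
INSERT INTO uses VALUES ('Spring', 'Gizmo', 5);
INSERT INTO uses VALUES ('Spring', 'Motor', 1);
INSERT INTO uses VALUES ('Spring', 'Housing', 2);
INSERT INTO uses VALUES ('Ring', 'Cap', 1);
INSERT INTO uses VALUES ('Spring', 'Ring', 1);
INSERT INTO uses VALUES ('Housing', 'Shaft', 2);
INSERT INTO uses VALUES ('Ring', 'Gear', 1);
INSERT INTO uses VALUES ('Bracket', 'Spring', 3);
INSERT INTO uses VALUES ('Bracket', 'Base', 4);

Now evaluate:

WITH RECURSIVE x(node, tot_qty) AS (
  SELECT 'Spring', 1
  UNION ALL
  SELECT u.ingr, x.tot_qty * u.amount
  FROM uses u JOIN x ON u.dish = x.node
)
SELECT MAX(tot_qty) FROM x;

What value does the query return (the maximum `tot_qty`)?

5

Base: (Spring, tot_qty=1).
Iteration 1: components of {Spring} -> Gizmo = 1*5 = 5, Housing = 1*2 = 2, Motor = 1*1 = 1, Ring = 1*1 = 1.
Iteration 2: components of {Gizmo,Housing,Motor,Ring} -> Cap = 1*1 = 1, Gear = 1*1 = 1, Shaft = 2*2 = 4.
Iteration 3: no further components; recursion stops.
tot_qty values: 1, 2, 5, 1, 1, 4, 1, 1; the maximum is 5.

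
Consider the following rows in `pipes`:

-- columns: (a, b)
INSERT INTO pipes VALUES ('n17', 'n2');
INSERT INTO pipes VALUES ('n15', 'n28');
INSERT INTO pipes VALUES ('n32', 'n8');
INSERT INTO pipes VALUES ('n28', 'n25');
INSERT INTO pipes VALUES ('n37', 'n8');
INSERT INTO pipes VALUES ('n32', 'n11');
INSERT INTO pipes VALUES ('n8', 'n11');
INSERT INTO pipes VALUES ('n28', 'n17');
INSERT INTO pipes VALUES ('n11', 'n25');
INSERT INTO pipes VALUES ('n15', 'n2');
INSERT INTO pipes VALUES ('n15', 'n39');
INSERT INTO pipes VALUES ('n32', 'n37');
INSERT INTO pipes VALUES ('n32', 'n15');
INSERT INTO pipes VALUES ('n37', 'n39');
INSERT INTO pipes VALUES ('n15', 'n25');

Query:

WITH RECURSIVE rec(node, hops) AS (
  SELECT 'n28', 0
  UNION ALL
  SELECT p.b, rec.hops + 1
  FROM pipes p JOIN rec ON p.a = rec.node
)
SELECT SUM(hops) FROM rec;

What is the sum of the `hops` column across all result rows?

4

Base: (n28, hops=0).
Iteration 1: edges from {n28} -> (n17, hops=1), (n25, hops=1).
Iteration 2: edges from {n17,n25} -> (n2, hops=2).
Iteration 3: no outgoing edges from {n2}; recursion stops.
SUM(hops) = 0 + 1 + 1 + 2 = 4.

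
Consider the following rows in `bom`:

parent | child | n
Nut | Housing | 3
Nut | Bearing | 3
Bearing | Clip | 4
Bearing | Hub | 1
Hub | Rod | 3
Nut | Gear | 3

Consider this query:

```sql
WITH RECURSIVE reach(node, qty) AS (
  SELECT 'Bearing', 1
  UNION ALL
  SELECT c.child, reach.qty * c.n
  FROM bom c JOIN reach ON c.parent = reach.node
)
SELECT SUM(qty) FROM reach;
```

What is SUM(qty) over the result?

Base: (Bearing, qty=1).
Iteration 1: components of {Bearing} -> Clip = 1*4 = 4, Hub = 1*1 = 1.
Iteration 2: components of {Clip,Hub} -> Rod = 1*3 = 3.
Iteration 3: no further components; recursion stops.
SUM(qty) = 1 + 4 + 1 + 3 = 9.

9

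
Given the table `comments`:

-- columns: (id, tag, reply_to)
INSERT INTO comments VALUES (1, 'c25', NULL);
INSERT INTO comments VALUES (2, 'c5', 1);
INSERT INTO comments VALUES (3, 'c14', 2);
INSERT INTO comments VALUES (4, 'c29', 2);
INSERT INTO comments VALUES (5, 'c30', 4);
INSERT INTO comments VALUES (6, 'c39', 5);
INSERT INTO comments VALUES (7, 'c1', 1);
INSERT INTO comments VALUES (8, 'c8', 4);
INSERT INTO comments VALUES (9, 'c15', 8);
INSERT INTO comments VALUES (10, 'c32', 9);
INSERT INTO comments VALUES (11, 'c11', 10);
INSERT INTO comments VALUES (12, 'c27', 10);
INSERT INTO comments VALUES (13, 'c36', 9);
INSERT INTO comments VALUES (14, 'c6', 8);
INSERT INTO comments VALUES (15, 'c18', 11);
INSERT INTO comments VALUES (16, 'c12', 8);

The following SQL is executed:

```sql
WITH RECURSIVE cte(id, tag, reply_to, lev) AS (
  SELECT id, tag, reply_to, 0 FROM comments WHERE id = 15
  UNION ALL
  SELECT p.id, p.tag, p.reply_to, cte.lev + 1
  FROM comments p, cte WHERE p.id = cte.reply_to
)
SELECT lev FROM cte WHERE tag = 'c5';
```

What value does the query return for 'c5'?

Base: id=15 (c18), reply_to=11, lev 0.
Iteration 1: join on id=11 -> c11 (id 11, reply_to=10, lev 1).
Iteration 2: join on id=10 -> c32 (id 10, reply_to=9, lev 2).
Iteration 3: join on id=9 -> c15 (id 9, reply_to=8, lev 3).
Iteration 4: join on id=8 -> c8 (id 8, reply_to=4, lev 4).
Iteration 5: join on id=4 -> c29 (id 4, reply_to=2, lev 5).
Iteration 6: join on id=2 -> c5 (id 2, reply_to=1, lev 6).
Iteration 7: join on id=1 -> c25 (id 1, reply_to=NULL, lev 7).
Iteration 8: reply_to is NULL; no match; recursion stops.

6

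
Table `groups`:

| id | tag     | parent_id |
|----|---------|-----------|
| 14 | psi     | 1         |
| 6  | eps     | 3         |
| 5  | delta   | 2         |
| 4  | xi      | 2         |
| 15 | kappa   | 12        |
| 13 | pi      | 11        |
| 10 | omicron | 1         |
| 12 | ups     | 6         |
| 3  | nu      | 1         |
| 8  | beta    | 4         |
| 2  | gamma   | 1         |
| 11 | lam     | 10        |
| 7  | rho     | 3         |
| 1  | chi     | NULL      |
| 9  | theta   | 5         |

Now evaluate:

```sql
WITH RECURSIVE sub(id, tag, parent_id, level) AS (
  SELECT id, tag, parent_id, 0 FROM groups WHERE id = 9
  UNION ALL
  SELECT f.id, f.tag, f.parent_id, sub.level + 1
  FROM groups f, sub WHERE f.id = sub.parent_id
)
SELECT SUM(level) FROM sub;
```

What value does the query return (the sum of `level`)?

Base: id=9 (theta), parent_id=5, level 0.
Iteration 1: join on id=5 -> delta (id 5, parent_id=2, level 1).
Iteration 2: join on id=2 -> gamma (id 2, parent_id=1, level 2).
Iteration 3: join on id=1 -> chi (id 1, parent_id=NULL, level 3).
Iteration 4: parent_id is NULL; no match; recursion stops.
SUM(level) = 0 + 1 + 2 + 3 = 6.

6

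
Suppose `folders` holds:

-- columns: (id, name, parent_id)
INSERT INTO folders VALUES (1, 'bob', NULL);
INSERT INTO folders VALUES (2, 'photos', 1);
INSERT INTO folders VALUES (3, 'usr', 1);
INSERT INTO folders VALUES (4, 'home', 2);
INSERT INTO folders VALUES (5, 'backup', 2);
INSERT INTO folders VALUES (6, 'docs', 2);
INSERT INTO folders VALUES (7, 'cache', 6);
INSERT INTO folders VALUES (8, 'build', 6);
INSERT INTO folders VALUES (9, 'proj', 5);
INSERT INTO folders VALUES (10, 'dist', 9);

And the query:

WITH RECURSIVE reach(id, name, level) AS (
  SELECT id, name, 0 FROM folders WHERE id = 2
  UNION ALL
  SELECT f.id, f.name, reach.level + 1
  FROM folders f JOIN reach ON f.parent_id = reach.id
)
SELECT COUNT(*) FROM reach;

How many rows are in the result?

Base: id=2 (photos) at level 0.
Iteration 1: rows with parent_id in {2} -> home (id 4, level 1), backup (id 5, level 1), docs (id 6, level 1).
Iteration 2: rows with parent_id in {4,5,6} -> cache (id 7, level 2), build (id 8, level 2), proj (id 9, level 2).
Iteration 3: rows with parent_id in {7,8,9} -> dist (id 10, level 3).
Iteration 4: no rows with parent_id in {10}; recursion stops.
Total rows emitted: 8.

8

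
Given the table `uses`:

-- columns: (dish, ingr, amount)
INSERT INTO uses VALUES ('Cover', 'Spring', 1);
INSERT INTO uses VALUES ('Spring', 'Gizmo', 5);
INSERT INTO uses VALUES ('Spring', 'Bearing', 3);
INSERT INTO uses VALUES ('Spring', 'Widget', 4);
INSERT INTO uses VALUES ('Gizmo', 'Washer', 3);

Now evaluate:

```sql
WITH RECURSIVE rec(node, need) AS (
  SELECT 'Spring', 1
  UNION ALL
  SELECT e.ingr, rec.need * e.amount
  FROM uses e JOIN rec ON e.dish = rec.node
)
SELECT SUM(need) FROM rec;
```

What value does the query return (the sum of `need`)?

Base: (Spring, need=1).
Iteration 1: components of {Spring} -> Bearing = 1*3 = 3, Gizmo = 1*5 = 5, Widget = 1*4 = 4.
Iteration 2: components of {Bearing,Gizmo,Widget} -> Washer = 5*3 = 15.
Iteration 3: no further components; recursion stops.
SUM(need) = 1 + 5 + 3 + 4 + 15 = 28.

28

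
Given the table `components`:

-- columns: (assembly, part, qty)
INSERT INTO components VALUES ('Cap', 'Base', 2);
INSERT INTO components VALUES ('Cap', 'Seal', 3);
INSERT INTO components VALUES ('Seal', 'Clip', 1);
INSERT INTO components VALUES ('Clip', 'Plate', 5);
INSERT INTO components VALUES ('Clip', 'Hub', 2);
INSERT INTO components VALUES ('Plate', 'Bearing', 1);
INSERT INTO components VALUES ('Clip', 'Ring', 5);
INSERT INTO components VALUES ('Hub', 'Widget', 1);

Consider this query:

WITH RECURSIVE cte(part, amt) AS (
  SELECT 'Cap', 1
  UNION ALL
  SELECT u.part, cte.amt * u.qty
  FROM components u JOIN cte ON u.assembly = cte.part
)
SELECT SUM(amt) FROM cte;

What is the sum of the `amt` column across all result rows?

66

Base: (Cap, amt=1).
Iteration 1: components of {Cap} -> Base = 1*2 = 2, Seal = 1*3 = 3.
Iteration 2: components of {Base,Seal} -> Clip = 3*1 = 3.
Iteration 3: components of {Clip} -> Hub = 3*2 = 6, Plate = 3*5 = 15, Ring = 3*5 = 15.
Iteration 4: components of {Hub,Plate,Ring} -> Bearing = 15*1 = 15, Widget = 6*1 = 6.
Iteration 5: no further components; recursion stops.
SUM(amt) = 1 + 2 + 3 + 3 + 15 + 6 + 15 + 15 + 6 = 66.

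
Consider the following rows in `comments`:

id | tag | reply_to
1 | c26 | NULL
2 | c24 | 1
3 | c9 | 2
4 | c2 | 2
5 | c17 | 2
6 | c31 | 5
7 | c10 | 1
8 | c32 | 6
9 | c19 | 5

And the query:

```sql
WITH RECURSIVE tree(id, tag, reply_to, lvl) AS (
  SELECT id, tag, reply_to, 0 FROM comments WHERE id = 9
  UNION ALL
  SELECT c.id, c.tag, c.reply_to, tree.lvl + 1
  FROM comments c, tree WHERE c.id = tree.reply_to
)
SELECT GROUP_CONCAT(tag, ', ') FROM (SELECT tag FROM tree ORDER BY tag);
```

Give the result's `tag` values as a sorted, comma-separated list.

Base: id=9 (c19), reply_to=5, lvl 0.
Iteration 1: join on id=5 -> c17 (id 5, reply_to=2, lvl 1).
Iteration 2: join on id=2 -> c24 (id 2, reply_to=1, lvl 2).
Iteration 3: join on id=1 -> c26 (id 1, reply_to=NULL, lvl 3).
Iteration 4: reply_to is NULL; no match; recursion stops.

c17, c19, c24, c26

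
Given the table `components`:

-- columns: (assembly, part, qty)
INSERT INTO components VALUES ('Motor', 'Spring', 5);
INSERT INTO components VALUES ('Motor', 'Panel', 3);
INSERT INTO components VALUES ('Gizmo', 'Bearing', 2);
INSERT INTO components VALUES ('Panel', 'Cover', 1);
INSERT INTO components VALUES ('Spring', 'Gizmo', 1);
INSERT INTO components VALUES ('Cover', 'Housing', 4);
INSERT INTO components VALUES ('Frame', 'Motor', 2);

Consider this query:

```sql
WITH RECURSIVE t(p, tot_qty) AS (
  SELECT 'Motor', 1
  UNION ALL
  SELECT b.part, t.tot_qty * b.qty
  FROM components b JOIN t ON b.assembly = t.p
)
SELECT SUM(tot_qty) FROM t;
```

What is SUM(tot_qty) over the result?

Base: (Motor, tot_qty=1).
Iteration 1: components of {Motor} -> Panel = 1*3 = 3, Spring = 1*5 = 5.
Iteration 2: components of {Panel,Spring} -> Cover = 3*1 = 3, Gizmo = 5*1 = 5.
Iteration 3: components of {Cover,Gizmo} -> Bearing = 5*2 = 10, Housing = 3*4 = 12.
Iteration 4: no further components; recursion stops.
SUM(tot_qty) = 1 + 5 + 3 + 5 + 3 + 10 + 12 = 39.

39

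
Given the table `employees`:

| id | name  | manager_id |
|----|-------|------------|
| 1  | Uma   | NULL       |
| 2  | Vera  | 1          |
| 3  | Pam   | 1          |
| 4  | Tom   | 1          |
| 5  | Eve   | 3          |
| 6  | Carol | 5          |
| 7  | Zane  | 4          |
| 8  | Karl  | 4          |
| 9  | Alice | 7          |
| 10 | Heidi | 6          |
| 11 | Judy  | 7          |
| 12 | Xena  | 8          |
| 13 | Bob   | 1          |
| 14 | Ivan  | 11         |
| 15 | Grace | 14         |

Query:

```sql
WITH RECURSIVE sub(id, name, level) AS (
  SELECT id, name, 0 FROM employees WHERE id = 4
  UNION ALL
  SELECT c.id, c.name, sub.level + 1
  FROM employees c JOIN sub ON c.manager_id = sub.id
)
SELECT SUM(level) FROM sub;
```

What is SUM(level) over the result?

Base: id=4 (Tom) at level 0.
Iteration 1: rows with manager_id in {4} -> Zane (id 7, level 1), Karl (id 8, level 1).
Iteration 2: rows with manager_id in {7,8} -> Alice (id 9, level 2), Judy (id 11, level 2), Xena (id 12, level 2).
Iteration 3: rows with manager_id in {9,11,12} -> Ivan (id 14, level 3).
Iteration 4: rows with manager_id in {14} -> Grace (id 15, level 4).
Iteration 5: no rows with manager_id in {15}; recursion stops.
SUM(level) = 0 + 1 + 1 + 2 + 2 + 2 + 3 + 4 = 15.

15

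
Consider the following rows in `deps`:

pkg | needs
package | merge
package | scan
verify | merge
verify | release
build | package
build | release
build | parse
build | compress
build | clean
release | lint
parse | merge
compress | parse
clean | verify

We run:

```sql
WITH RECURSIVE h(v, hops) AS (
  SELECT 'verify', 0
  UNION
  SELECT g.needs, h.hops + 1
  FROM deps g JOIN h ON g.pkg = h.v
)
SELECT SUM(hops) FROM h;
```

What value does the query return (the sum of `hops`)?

Base: (verify, hops=0).
Iteration 1: edges from {verify} -> (merge, hops=1), (release, hops=1).
Iteration 2: edges from {merge,release} -> (lint, hops=2).
Iteration 3: no outgoing edges from {lint}; recursion stops.
SUM(hops) = 0 + 1 + 1 + 2 = 4.

4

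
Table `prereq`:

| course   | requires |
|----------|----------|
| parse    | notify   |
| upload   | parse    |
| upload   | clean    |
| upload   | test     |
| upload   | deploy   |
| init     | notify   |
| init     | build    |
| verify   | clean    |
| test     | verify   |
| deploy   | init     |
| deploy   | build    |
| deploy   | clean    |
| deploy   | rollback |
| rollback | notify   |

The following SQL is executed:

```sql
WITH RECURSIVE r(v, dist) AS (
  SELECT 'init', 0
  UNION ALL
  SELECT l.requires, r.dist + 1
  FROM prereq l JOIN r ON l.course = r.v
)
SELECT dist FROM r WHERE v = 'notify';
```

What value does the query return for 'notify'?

1

Base: (init, dist=0).
Iteration 1: edges from {init} -> (build, dist=1), (notify, dist=1).
Iteration 2: no outgoing edges from {build,notify}; recursion stops.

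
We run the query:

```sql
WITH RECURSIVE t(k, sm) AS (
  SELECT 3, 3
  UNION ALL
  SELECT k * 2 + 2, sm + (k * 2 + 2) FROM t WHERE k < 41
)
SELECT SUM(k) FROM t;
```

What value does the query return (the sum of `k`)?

145

Base: k=3, sm=3.
Iteration 1: 3 < 41 holds -> k = 3 * 2 + 2 = 8, sm = 3 + 8 = 11.
Iteration 2: 8 < 41 holds -> k = 8 * 2 + 2 = 18, sm = 11 + 18 = 29.
Iteration 3: 18 < 41 holds -> k = 18 * 2 + 2 = 38, sm = 29 + 38 = 67.
Iteration 4: 38 < 41 holds -> k = 38 * 2 + 2 = 78, sm = 67 + 78 = 145.
Iteration 5: 78 < 41 fails; recursion stops.
SUM(k) = 3 + 8 + 18 + 38 + 78 = 145.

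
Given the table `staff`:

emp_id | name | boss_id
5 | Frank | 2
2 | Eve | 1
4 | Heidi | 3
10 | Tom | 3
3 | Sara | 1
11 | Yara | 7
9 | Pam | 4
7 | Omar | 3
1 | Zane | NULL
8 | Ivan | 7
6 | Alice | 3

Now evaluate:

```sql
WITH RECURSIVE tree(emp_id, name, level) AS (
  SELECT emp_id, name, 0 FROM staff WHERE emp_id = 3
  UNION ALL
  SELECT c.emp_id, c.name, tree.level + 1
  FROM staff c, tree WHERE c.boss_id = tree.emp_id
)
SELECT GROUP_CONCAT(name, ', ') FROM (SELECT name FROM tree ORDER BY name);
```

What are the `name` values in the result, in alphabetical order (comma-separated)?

Base: emp_id=3 (Sara) at level 0.
Iteration 1: rows with boss_id in {3} -> Heidi (id 4, level 1), Alice (id 6, level 1), Omar (id 7, level 1), Tom (id 10, level 1).
Iteration 2: rows with boss_id in {4,6,7,10} -> Ivan (id 8, level 2), Pam (id 9, level 2), Yara (id 11, level 2).
Iteration 3: no rows with boss_id in {8,9,11}; recursion stops.

Alice, Heidi, Ivan, Omar, Pam, Sara, Tom, Yara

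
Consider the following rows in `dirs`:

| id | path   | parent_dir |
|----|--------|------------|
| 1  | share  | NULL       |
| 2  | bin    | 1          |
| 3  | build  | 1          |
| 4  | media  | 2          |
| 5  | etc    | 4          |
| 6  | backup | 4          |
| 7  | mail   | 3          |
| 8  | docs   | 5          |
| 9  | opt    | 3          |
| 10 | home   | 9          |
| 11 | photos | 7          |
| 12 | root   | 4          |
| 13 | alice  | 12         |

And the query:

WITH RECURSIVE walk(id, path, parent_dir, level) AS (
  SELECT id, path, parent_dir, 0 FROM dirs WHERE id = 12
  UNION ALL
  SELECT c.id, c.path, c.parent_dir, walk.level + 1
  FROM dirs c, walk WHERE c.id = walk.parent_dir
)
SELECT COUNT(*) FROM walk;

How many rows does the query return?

Base: id=12 (root), parent_dir=4, level 0.
Iteration 1: join on id=4 -> media (id 4, parent_dir=2, level 1).
Iteration 2: join on id=2 -> bin (id 2, parent_dir=1, level 2).
Iteration 3: join on id=1 -> share (id 1, parent_dir=NULL, level 3).
Iteration 4: parent_dir is NULL; no match; recursion stops.
Total rows emitted: 4.

4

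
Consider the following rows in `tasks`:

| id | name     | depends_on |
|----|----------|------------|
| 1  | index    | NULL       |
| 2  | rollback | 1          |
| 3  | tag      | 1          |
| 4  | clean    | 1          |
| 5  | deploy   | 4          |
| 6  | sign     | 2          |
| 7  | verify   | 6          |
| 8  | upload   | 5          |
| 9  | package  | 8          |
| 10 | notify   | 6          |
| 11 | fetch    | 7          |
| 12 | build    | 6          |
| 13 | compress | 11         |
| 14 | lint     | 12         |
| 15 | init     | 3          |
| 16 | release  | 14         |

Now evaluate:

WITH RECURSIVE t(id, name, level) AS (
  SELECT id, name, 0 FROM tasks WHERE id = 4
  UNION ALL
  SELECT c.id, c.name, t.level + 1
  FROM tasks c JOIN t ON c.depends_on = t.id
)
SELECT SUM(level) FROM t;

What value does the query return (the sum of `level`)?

6

Base: id=4 (clean) at level 0.
Iteration 1: rows with depends_on in {4} -> deploy (id 5, level 1).
Iteration 2: rows with depends_on in {5} -> upload (id 8, level 2).
Iteration 3: rows with depends_on in {8} -> package (id 9, level 3).
Iteration 4: no rows with depends_on in {9}; recursion stops.
SUM(level) = 0 + 1 + 2 + 3 = 6.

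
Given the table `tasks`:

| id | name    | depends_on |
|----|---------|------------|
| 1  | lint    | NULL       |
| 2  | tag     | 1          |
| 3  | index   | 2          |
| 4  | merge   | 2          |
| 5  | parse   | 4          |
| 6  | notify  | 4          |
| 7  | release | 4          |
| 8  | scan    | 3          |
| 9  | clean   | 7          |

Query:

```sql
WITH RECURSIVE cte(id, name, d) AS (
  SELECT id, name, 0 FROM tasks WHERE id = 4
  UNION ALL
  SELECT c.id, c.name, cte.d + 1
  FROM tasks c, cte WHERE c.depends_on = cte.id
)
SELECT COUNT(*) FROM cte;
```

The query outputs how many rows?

Base: id=4 (merge) at d 0.
Iteration 1: rows with depends_on in {4} -> parse (id 5, d 1), notify (id 6, d 1), release (id 7, d 1).
Iteration 2: rows with depends_on in {5,6,7} -> clean (id 9, d 2).
Iteration 3: no rows with depends_on in {9}; recursion stops.
Total rows emitted: 5.

5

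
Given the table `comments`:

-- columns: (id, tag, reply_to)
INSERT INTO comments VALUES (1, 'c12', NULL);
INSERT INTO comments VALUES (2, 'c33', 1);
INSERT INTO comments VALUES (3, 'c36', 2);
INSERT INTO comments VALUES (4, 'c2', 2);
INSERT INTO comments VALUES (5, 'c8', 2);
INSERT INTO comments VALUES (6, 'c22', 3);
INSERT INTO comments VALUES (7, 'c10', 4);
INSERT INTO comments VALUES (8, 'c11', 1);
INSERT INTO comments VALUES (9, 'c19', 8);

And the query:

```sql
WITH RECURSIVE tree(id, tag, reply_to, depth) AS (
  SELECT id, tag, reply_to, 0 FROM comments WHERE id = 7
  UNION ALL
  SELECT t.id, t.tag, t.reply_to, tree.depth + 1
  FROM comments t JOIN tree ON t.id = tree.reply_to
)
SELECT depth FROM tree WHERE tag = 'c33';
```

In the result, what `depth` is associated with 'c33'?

2

Base: id=7 (c10), reply_to=4, depth 0.
Iteration 1: join on id=4 -> c2 (id 4, reply_to=2, depth 1).
Iteration 2: join on id=2 -> c33 (id 2, reply_to=1, depth 2).
Iteration 3: join on id=1 -> c12 (id 1, reply_to=NULL, depth 3).
Iteration 4: reply_to is NULL; no match; recursion stops.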